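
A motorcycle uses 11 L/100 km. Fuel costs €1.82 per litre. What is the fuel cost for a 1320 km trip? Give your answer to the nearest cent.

€264.26

Fuel = 11 L/100 km × 1320 km / 100 = 145.2 L
Cost = 145.2 L × €1.82/L = €264.26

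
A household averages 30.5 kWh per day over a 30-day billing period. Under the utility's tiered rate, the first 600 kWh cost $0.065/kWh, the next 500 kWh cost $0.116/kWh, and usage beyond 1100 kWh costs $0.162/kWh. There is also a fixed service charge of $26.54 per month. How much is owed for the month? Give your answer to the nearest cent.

Usage = 30.5 kWh/day × 30 days = 915 kWh
First 600 kWh × $0.065 = $39.00
Next 315 kWh × $0.116 = $36.54
Remaining tier: 0 kWh (not reached)
Energy charge = $75.54; + service $26.54 = $102.08

$102.08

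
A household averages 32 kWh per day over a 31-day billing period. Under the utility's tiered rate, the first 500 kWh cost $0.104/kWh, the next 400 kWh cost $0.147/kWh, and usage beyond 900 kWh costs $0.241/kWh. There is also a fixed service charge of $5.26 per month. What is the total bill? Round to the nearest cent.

$138.23

Usage = 32 kWh/day × 31 days = 992 kWh
First 500 kWh × $0.104 = $52.00
Next 400 kWh × $0.147 = $58.80
Remaining 92 kWh × $0.241 = $22.17
Energy charge = $132.97; + service $5.26 = $138.23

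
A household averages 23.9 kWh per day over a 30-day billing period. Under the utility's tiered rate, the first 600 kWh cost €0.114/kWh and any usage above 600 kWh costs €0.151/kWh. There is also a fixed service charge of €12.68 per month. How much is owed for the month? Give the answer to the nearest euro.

€99

Usage = 23.9 kWh/day × 30 days = 717 kWh
First 600 kWh × €0.114 = €68.40
Remaining 117 kWh × €0.151 = €17.67
Energy charge = €86.07; + service €12.68 = €98.75 ≈ €99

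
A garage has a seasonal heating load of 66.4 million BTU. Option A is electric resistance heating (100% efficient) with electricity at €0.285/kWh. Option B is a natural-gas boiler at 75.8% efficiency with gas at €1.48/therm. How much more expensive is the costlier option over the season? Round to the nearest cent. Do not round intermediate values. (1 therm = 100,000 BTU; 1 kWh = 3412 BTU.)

Heat load = 66.4 × 10⁶ BTU = 66,400,000 BTU
Gas: input = 66,400,000 / 0.758 = 87,598,945 BTU = 876 therm → 876 × €1.48 = €1,296.46
Electric: 66,400,000 BTU / 3412 = 19,460 kWh → × €0.285 = €5,546.31
Difference = |€1,296.46 − €5,546.31| = €4,249.84

€4249.84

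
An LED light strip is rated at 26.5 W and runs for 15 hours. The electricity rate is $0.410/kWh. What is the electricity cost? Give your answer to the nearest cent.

$0.16

Energy = 26.5 W × 15 h = 398 Wh = 0.3975 kWh
Cost = 0.3975 kWh × $0.410/kWh = $0.16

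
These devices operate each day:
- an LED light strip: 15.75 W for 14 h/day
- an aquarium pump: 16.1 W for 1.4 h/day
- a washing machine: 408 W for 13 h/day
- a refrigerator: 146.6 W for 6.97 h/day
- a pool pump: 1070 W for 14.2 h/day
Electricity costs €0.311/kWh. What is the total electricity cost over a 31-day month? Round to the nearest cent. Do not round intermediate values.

€209.82

LED light strip: 15.75 W × 14 h × 31 d = 6,836 Wh = 6.835 kWh
aquarium pump: 16.1 W × 1.4 h × 31 d = 699 Wh = 0.6987 kWh
washing machine: 408 W × 13 h × 31 d = 164,424 Wh = 164.4 kWh
refrigerator: 146.6 W × 6.97 h × 31 d = 31,676 Wh = 31.68 kWh
pool pump: 1070 W × 14.2 h × 31 d = 471,014 Wh = 471 kWh
Total energy = 6.835 + 0.6987 + 164.4 + 31.68 + 471 = 674.6 kWh
Cost = 674.6 kWh × €0.311 = €209.82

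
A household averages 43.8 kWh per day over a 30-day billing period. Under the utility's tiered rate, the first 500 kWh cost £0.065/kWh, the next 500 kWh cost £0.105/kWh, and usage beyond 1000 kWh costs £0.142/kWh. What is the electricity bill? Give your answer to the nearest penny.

Usage = 43.8 kWh/day × 30 days = 1314 kWh
First 500 kWh × £0.065 = £32.50
Next 500 kWh × £0.105 = £52.50
Remaining 314 kWh × £0.142 = £44.59
Total = £129.59

£129.59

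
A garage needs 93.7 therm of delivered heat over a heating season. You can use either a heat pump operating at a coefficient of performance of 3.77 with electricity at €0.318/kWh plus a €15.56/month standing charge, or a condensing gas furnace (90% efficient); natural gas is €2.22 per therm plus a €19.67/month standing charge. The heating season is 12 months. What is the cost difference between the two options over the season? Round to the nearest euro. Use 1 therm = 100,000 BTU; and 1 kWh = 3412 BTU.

Heat load = 93.7 therm × 100,000 = 9,370,000 BTU
Gas: input = 9,370,000 / 0.90 = 10,411,111 BTU = 104.1 therm → 104.1 × €2.22 = €231.13; + 12 × €19.67 standing = €467.17
Heat pump: 9,370,000 BTU / 3412 = 2,746 kWh heat; / 3.77 = 728.4 kWh in → × €0.318 = €231.64; + 12 × €15.56 standing = €418.36
Difference = |€467.17 − €418.36| = €48.81 ≈ €49

€49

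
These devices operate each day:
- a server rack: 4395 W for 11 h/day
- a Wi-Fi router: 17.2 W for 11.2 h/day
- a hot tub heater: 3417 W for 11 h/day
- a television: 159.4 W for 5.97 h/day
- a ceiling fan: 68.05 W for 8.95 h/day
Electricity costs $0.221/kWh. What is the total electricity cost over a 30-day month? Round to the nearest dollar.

server rack: 4395 W × 11 h × 30 d = 1,450,350 Wh = 1,450 kWh
Wi-Fi router: 17.2 W × 11.2 h × 30 d = 5,779 Wh = 5.779 kWh
hot tub heater: 3417 W × 11 h × 30 d = 1,127,610 Wh = 1,128 kWh
television: 159.4 W × 5.97 h × 30 d = 28,549 Wh = 28.55 kWh
ceiling fan: 68.05 W × 8.95 h × 30 d = 18,271 Wh = 18.27 kWh
Total energy = 1,450 + 5.779 + 1,128 + 28.55 + 18.27 = 2,631 kWh
Cost = 2,631 kWh × $0.221 = $581.35 ≈ $581

$581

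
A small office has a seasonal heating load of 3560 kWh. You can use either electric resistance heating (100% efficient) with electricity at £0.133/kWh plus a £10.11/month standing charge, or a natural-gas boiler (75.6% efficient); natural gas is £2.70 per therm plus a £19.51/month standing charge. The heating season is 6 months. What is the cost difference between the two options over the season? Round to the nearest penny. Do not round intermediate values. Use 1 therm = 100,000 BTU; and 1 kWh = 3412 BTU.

Heat load = 3560 kWh × 3412 = 12,146,720 BTU
Gas: input = 12,146,720 / 0.756 = 16,067,090 BTU = 160.7 therm → 160.7 × £2.70 = £433.81; + 6 × £19.51 standing = £550.87
Electric: 12,146,720 BTU / 3412 = 3,560 kWh → × £0.133 = £473.48; + 6 × £10.11 standing = £534.14
Difference = |£550.87 − £534.14| = £16.73

£16.73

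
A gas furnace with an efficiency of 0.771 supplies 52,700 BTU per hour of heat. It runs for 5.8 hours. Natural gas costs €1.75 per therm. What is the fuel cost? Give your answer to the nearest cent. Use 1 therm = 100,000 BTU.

€6.94

Heat delivered = 52,700 BTU/h × 5.8 h = 305,660 BTU
Gas input = 305,660 / 0.771 = 396,446 BTU
= 396,446 / 100,000 = 3.964 therm
Cost = 3.964 × €1.75/therm = €6.94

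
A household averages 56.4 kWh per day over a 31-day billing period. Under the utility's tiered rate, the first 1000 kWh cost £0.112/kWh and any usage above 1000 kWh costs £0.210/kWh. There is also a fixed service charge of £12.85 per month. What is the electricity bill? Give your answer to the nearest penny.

£282.01

Usage = 56.4 kWh/day × 31 days = 1748.4 kWh
First 1000 kWh × £0.112 = £112.00
Remaining 748.4 kWh × £0.210 = £157.16
Energy charge = £269.16; + service £12.85 = £282.01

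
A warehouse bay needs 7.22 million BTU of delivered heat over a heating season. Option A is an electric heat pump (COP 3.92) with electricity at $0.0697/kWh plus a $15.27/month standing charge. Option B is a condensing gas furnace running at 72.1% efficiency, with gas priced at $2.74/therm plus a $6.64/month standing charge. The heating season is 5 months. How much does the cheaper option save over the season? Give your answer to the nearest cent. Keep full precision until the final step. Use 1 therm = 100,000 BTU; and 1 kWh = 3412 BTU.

Heat load = 7.22 × 10⁶ BTU = 7,220,000 BTU
Gas: input = 7,220,000 / 0.721 = 10,013,870 BTU = 100.1 therm → 100.1 × $2.74 = $274.38; + 5 × $6.64 standing = $307.58
Heat pump: 7,220,000 BTU / 3412 = 2,116 kWh heat; / 3.92 = 539.8 kWh in → × $0.0697 = $37.62; + 5 × $15.27 standing = $113.97
Difference = |$307.58 − $113.97| = $193.61

$193.61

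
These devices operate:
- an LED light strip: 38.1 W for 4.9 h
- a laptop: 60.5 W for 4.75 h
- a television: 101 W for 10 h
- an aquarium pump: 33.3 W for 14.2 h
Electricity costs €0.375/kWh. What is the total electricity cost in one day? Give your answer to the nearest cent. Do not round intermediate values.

€0.73

LED light strip: 38.1 W × 4.9 h = 187 Wh = 0.1867 kWh
laptop: 60.5 W × 4.75 h = 287 Wh = 0.2874 kWh
television: 101 W × 10 h = 1,010 Wh = 1.01 kWh
aquarium pump: 33.3 W × 14.2 h = 473 Wh = 0.4729 kWh
Total energy = 0.1867 + 0.2874 + 1.01 + 0.4729 = 1.957 kWh
Cost = 1.957 kWh × €0.375 = €0.73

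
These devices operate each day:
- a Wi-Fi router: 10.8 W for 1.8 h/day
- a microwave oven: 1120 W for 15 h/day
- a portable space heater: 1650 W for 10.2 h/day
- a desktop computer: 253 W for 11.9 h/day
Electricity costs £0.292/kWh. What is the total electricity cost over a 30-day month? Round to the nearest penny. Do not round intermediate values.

Wi-Fi router: 10.8 W × 1.8 h × 30 d = 583 Wh = 0.5832 kWh
microwave oven: 1120 W × 15 h × 30 d = 504,000 Wh = 504 kWh
portable space heater: 1650 W × 10.2 h × 30 d = 504,900 Wh = 504.9 kWh
desktop computer: 253 W × 11.9 h × 30 d = 90,321 Wh = 90.32 kWh
Total energy = 0.5832 + 504 + 504.9 + 90.32 = 1,100 kWh
Cost = 1,100 kWh × £0.292 = £321.14

£321.14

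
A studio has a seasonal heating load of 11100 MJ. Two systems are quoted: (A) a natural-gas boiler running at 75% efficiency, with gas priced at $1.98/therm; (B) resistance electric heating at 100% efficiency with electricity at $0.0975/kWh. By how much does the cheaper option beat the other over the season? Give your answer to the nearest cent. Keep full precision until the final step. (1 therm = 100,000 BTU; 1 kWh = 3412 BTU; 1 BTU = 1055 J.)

Heat load = 11100 MJ = 11,100,000,000 J / 1055 = 10,521,327 BTU
Gas: input = 10,521,327 / 0.75 = 14,028,436 BTU = 140.3 therm → 140.3 × $1.98 = $277.76
Electric: 10,521,327 BTU / 3412 = 3,084 kWh → × $0.0975 = $300.65
Difference = |$277.76 − $300.65| = $22.89

$22.89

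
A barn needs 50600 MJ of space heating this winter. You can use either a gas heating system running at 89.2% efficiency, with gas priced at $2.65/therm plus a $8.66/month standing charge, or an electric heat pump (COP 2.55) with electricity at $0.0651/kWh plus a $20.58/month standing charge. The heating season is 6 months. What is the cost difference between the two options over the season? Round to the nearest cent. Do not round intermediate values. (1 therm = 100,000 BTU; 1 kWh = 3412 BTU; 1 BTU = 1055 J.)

Heat load = 50600 MJ = 50,600,000,000 J / 1055 = 47,962,085 BTU
Gas: input = 47,962,085 / 0.892 = 53,769,154 BTU = 537.7 therm → 537.7 × $2.65 = $1,424.88; + 6 × $8.66 standing = $1,476.84
Heat pump: 47,962,085 BTU / 3412 = 14,060 kWh heat; / 2.55 = 5,513 kWh in → × $0.0651 = $358.86; + 6 × $20.58 standing = $482.34
Difference = |$1,476.84 − $482.34| = $994.50

$994.50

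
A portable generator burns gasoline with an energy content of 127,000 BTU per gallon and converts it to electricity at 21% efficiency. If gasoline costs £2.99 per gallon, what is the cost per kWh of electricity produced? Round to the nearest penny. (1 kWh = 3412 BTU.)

Electrical output per gallon = 127,000 BTU × 0.21 / 3412 BTU/kWh = 7.817 kWh
Cost per kWh = £2.99 / 7.817 kWh = £0.383

£0.38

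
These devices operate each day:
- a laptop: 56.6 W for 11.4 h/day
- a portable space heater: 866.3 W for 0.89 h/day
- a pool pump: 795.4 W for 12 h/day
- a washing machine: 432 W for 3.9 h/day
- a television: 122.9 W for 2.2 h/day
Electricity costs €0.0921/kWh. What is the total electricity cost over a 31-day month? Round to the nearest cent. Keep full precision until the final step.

€36.88

laptop: 56.6 W × 11.4 h × 31 d = 20,002 Wh = 20 kWh
portable space heater: 866.3 W × 0.89 h × 31 d = 23,901 Wh = 23.9 kWh
pool pump: 795.4 W × 12 h × 31 d = 295,889 Wh = 295.9 kWh
washing machine: 432 W × 3.9 h × 31 d = 52,229 Wh = 52.23 kWh
television: 122.9 W × 2.2 h × 31 d = 8,382 Wh = 8.382 kWh
Total energy = 20 + 23.9 + 295.9 + 52.23 + 8.382 = 400.4 kWh
Cost = 400.4 kWh × €0.0921 = €36.88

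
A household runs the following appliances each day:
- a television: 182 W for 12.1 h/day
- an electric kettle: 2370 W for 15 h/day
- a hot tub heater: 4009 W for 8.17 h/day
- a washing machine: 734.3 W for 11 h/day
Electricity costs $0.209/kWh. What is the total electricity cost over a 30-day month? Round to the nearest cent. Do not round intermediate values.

$492.72

television: 182 W × 12.1 h × 30 d = 66,066 Wh = 66.07 kWh
electric kettle: 2370 W × 15 h × 30 d = 1,066,500 Wh = 1,066 kWh
hot tub heater: 4009 W × 8.17 h × 30 d = 982,606 Wh = 982.6 kWh
washing machine: 734.3 W × 11 h × 30 d = 242,319 Wh = 242.3 kWh
Total energy = 66.07 + 1,066 + 982.6 + 242.3 = 2,357 kWh
Cost = 2,357 kWh × $0.209 = $492.72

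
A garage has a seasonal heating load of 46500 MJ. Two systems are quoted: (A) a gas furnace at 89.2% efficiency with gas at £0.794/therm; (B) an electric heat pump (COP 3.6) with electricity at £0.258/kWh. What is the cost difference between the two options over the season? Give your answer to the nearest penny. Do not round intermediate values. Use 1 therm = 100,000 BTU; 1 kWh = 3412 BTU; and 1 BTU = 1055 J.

£533.45

Heat load = 46500 MJ = 46,500,000,000 J / 1055 = 44,075,829 BTU
Gas: input = 44,075,829 / 0.892 = 49,412,365 BTU = 494.1 therm → 494.1 × £0.794 = £392.33
Heat pump: 44,075,829 BTU / 3412 = 12,920 kWh heat; / 3.6 = 3,588 kWh in → × £0.258 = £925.78
Difference = |£392.33 − £925.78| = £533.45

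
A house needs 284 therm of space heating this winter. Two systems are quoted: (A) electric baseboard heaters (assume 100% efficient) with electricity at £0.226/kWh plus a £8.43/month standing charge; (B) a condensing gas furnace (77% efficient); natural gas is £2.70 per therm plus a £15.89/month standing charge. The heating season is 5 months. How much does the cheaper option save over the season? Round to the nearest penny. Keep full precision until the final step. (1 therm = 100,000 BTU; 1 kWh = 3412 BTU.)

£847.98

Heat load = 284 therm × 100,000 = 28,400,000 BTU
Gas: input = 28,400,000 / 0.77 = 36,883,117 BTU = 368.8 therm → 368.8 × £2.70 = £995.84; + 5 × £15.89 standing = £1,075.29
Electric: 28,400,000 BTU / 3412 = 8,324 kWh → × £0.226 = £1,881.13; + 5 × £8.43 standing = £1,923.28
Difference = |£1,075.29 − £1,923.28| = £847.98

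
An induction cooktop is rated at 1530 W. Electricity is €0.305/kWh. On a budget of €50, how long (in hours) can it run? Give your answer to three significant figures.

107 h

Energy budget = €50 / €0.305 per kWh = 163.9 kWh = 163,934 Wh
Runtime = 163,934 Wh / 1530 W = 107.1 h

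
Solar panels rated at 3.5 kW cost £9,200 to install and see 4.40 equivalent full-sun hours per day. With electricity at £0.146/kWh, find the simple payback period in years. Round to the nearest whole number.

11 years

Daily generation = 3.5 kW × 4.40 h = 15.4 kWh
Annual generation = 15.4 × 365 = 5621 kWh
Annual savings = 5621 × £0.146 = £820.67
Payback = £9,200 / £820.67 = 11.2 years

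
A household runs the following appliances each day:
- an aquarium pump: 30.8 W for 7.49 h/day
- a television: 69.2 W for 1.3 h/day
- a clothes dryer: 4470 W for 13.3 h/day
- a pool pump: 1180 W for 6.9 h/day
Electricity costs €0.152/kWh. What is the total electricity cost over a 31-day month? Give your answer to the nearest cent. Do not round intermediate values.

aquarium pump: 30.8 W × 7.49 h × 31 d = 7,151 Wh = 7.151 kWh
television: 69.2 W × 1.3 h × 31 d = 2,789 Wh = 2.789 kWh
clothes dryer: 4470 W × 13.3 h × 31 d = 1,842,981 Wh = 1,843 kWh
pool pump: 1180 W × 6.9 h × 31 d = 252,402 Wh = 252.4 kWh
Total energy = 7.151 + 2.789 + 1,843 + 252.4 = 2,105 kWh
Cost = 2,105 kWh × €0.152 = €320.01

€320.01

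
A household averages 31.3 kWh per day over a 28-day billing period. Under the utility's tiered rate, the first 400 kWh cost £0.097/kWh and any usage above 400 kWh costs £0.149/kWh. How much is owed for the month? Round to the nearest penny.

£109.78

Usage = 31.3 kWh/day × 28 days = 876.4 kWh
First 400 kWh × £0.097 = £38.80
Remaining 476.4 kWh × £0.149 = £70.98
Total = £109.78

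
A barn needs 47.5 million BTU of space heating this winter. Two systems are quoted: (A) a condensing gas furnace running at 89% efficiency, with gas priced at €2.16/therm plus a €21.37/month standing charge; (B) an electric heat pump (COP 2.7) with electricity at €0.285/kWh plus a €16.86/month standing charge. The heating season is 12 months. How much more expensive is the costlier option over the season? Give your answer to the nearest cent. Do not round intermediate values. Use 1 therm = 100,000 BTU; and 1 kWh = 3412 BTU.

Heat load = 47.5 × 10⁶ BTU = 47,500,000 BTU
Gas: input = 47,500,000 / 0.89 = 53,370,787 BTU = 533.7 therm → 533.7 × €2.16 = €1,152.81; + 12 × €21.37 standing = €1,409.25
Heat pump: 47,500,000 BTU / 3412 = 13,920 kWh heat; / 2.7 = 5,156 kWh in → × €0.285 = €1,469.49; + 12 × €16.86 standing = €1,671.81
Difference = |€1,409.25 − €1,671.81| = €262.56

€262.56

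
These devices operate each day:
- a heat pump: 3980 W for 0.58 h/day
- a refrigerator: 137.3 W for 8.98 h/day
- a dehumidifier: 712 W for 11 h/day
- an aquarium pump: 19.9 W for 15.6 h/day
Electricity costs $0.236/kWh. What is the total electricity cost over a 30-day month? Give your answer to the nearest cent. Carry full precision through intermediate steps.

heat pump: 3980 W × 0.58 h × 30 d = 69,252 Wh = 69.25 kWh
refrigerator: 137.3 W × 8.98 h × 30 d = 36,989 Wh = 36.99 kWh
dehumidifier: 712 W × 11 h × 30 d = 234,960 Wh = 235 kWh
aquarium pump: 19.9 W × 15.6 h × 30 d = 9,313 Wh = 9.313 kWh
Total energy = 69.25 + 36.99 + 235 + 9.313 = 350.5 kWh
Cost = 350.5 kWh × $0.236 = $82.72

$82.72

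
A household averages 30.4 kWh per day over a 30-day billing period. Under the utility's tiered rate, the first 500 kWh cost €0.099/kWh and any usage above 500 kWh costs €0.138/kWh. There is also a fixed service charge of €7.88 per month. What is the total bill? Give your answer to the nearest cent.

Usage = 30.4 kWh/day × 30 days = 912 kWh
First 500 kWh × €0.099 = €49.50
Remaining 412 kWh × €0.138 = €56.86
Energy charge = €106.36; + service €7.88 = €114.24

€114.24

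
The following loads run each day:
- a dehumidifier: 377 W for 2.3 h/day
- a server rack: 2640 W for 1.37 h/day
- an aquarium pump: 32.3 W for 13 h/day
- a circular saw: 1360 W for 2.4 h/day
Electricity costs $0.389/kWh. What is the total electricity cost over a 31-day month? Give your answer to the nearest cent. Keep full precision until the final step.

dehumidifier: 377 W × 2.3 h × 31 d = 26,880 Wh = 26.88 kWh
server rack: 2640 W × 1.37 h × 31 d = 112,121 Wh = 112.1 kWh
aquarium pump: 32.3 W × 13 h × 31 d = 13,017 Wh = 13.02 kWh
circular saw: 1360 W × 2.4 h × 31 d = 101,184 Wh = 101.2 kWh
Total energy = 26.88 + 112.1 + 13.02 + 101.2 = 253.2 kWh
Cost = 253.2 kWh × $0.389 = $98.50

$98.50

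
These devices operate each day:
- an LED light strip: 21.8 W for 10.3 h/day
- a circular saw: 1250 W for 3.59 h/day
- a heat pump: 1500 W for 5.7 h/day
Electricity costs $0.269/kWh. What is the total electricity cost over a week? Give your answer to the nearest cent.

LED light strip: 21.8 W × 10.3 h × 7 d = 1,572 Wh = 1.572 kWh
circular saw: 1250 W × 3.59 h × 7 d = 31,412 Wh = 31.41 kWh
heat pump: 1500 W × 5.7 h × 7 d = 59,850 Wh = 59.85 kWh
Total energy = 1.572 + 31.41 + 59.85 = 92.83 kWh
Cost = 92.83 kWh × $0.269 = $24.97

$24.97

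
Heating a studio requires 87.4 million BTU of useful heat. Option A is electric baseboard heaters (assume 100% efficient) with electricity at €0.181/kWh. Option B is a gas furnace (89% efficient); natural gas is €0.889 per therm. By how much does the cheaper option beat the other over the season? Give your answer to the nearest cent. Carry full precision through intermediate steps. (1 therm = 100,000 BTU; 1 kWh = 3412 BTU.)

€3763.38

Heat load = 87.4 × 10⁶ BTU = 87,400,000 BTU
Gas: input = 87,400,000 / 0.89 = 98,202,247 BTU = 982 therm → 982 × €0.889 = €873.02
Electric: 87,400,000 BTU / 3412 = 25,620 kWh → × €0.181 = €4,636.40
Difference = |€873.02 − €4,636.40| = €3,763.38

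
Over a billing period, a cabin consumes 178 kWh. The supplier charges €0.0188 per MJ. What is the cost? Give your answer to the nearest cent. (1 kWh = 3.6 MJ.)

€12.05

178 kWh × (3.6 MJ/kWh) = 640.8 MJ
Cost = 640.8 MJ × €0.0188/MJ = €12.05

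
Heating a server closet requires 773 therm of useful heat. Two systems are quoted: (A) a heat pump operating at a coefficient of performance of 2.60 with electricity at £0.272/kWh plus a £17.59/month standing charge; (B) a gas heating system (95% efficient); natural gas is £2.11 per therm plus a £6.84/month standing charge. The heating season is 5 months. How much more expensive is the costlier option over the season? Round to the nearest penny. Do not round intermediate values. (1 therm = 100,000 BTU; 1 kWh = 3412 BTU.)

£706.97

Heat load = 773 therm × 100,000 = 77,300,000 BTU
Gas: input = 77,300,000 / 0.95 = 81,368,421 BTU = 813.7 therm → 813.7 × £2.11 = £1,716.87; + 5 × £6.84 standing = £1,751.07
Heat pump: 77,300,000 BTU / 3412 = 22,660 kWh heat; / 2.60 = 8,714 kWh in → × £0.272 = £2,370.10; + 5 × £17.59 standing = £2,458.05
Difference = |£1,751.07 − £2,458.05| = £706.97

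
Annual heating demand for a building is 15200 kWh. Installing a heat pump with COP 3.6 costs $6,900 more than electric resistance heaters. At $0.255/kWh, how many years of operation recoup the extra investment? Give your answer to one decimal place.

2.5 years

Resistance: 15200 kWh × $0.255 = $3,876.00/yr
Heat pump: 15200 / 3.6 = 4222 kWh in → × $0.255 = $1,076.67/yr
Annual savings = $2,799.33
Payback = $6,900 / $2,799.33 = 2.46 years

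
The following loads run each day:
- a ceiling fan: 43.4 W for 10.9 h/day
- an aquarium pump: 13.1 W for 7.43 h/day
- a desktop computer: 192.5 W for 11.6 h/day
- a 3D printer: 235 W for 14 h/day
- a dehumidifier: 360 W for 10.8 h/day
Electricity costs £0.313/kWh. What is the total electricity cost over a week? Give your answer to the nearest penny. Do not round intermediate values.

£21.87

ceiling fan: 43.4 W × 10.9 h × 7 d = 3,311 Wh = 3.311 kWh
aquarium pump: 13.1 W × 7.43 h × 7 d = 681 Wh = 0.6813 kWh
desktop computer: 192.5 W × 11.6 h × 7 d = 15,631 Wh = 15.63 kWh
3D printer: 235 W × 14 h × 7 d = 23,030 Wh = 23.03 kWh
dehumidifier: 360 W × 10.8 h × 7 d = 27,216 Wh = 27.22 kWh
Total energy = 3.311 + 0.6813 + 15.63 + 23.03 + 27.22 = 69.87 kWh
Cost = 69.87 kWh × £0.313 = £21.87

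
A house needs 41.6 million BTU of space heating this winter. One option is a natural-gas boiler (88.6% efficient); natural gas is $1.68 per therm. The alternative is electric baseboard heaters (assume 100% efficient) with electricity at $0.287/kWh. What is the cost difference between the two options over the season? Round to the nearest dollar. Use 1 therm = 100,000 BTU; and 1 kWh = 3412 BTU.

$2710

Heat load = 41.6 × 10⁶ BTU = 41,600,000 BTU
Gas: input = 41,600,000 / 0.886 = 46,952,596 BTU = 469.5 therm → 469.5 × $1.68 = $788.80
Electric: 41,600,000 BTU / 3412 = 12,190 kWh → × $0.287 = $3,499.18
Difference = |$788.80 − $3,499.18| = $2,710.38 ≈ $2710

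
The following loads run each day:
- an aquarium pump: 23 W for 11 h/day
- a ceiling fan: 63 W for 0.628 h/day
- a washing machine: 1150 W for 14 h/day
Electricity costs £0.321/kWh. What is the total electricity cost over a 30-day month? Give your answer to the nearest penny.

aquarium pump: 23 W × 11 h × 30 d = 7,590 Wh = 7.59 kWh
ceiling fan: 63 W × 0.628 h × 30 d = 1,187 Wh = 1.187 kWh
washing machine: 1150 W × 14 h × 30 d = 483,000 Wh = 483 kWh
Total energy = 7.59 + 1.187 + 483 = 491.8 kWh
Cost = 491.8 kWh × £0.321 = £157.86

£157.86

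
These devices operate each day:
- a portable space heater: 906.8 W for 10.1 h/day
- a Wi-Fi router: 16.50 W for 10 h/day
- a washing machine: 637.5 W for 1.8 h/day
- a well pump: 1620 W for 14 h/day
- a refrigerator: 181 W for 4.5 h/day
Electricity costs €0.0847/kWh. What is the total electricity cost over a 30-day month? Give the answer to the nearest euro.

portable space heater: 906.8 W × 10.1 h × 30 d = 274,760 Wh = 274.8 kWh
Wi-Fi router: 16.50 W × 10 h × 30 d = 4,950 Wh = 4.95 kWh
washing machine: 637.5 W × 1.8 h × 30 d = 34,425 Wh = 34.42 kWh
well pump: 1620 W × 14 h × 30 d = 680,400 Wh = 680.4 kWh
refrigerator: 181 W × 4.5 h × 30 d = 24,435 Wh = 24.43 kWh
Total energy = 274.8 + 4.95 + 34.42 + 680.4 + 24.43 = 1,019 kWh
Cost = 1,019 kWh × €0.0847 = €86.31 ≈ €86

€86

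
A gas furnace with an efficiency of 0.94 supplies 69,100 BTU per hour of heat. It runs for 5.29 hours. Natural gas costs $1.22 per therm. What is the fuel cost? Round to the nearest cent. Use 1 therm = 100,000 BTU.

$4.74

Heat delivered = 69,100 BTU/h × 5.29 h = 365,539 BTU
Gas input = 365,539 / 0.94 = 388,871 BTU
= 388,871 / 100,000 = 3.889 therm
Cost = 3.889 × $1.22/therm = $4.74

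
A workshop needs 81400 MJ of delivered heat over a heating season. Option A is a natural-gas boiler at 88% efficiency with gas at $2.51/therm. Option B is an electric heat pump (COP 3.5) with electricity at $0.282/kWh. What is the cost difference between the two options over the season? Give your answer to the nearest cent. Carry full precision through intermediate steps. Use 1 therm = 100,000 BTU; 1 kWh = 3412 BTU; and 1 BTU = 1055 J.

Heat load = 81400 MJ = 81,400,000,000 J / 1055 = 77,156,398 BTU
Gas: input = 77,156,398 / 0.88 = 87,677,725 BTU = 876.8 therm → 876.8 × $2.51 = $2,200.71
Heat pump: 77,156,398 BTU / 3412 = 22,610 kWh heat; / 3.5 = 6,461 kWh in → × $0.282 = $1,821.98
Difference = |$2,200.71 − $1,821.98| = $378.73

$378.73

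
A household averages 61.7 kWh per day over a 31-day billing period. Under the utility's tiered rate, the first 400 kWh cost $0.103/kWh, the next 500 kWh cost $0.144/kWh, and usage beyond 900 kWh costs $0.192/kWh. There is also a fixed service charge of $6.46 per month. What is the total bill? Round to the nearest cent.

Usage = 61.7 kWh/day × 31 days = 1912.7 kWh
First 400 kWh × $0.103 = $41.20
Next 500 kWh × $0.144 = $72.00
Remaining 1012.7 kWh × $0.192 = $194.44
Energy charge = $307.64; + service $6.46 = $314.10

$314.10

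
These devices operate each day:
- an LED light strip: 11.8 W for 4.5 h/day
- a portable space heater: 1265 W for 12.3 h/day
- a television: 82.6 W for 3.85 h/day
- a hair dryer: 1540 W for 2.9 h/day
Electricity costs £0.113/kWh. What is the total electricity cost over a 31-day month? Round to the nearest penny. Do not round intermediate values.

£71.45

LED light strip: 11.8 W × 4.5 h × 31 d = 1,646 Wh = 1.646 kWh
portable space heater: 1265 W × 12.3 h × 31 d = 482,344 Wh = 482.3 kWh
television: 82.6 W × 3.85 h × 31 d = 9,858 Wh = 9.858 kWh
hair dryer: 1540 W × 2.9 h × 31 d = 138,446 Wh = 138.4 kWh
Total energy = 1.646 + 482.3 + 9.858 + 138.4 = 632.3 kWh
Cost = 632.3 kWh × £0.113 = £71.45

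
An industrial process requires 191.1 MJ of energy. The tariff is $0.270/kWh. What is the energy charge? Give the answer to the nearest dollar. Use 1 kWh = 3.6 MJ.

$14

191.1 MJ × (0.27778 kWh/MJ) = 53.08 kWh
Cost = 53.08 kWh × $0.270/kWh = $14.33 ≈ $14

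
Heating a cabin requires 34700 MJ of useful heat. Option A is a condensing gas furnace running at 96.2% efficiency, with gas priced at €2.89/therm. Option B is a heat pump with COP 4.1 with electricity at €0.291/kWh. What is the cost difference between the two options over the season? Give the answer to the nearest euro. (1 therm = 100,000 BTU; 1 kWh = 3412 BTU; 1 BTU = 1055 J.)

€304

Heat load = 34700 MJ = 34,700,000,000 J / 1055 = 32,890,995 BTU
Gas: input = 32,890,995 / 0.962 = 34,190,224 BTU = 341.9 therm → 341.9 × €2.89 = €988.10
Heat pump: 32,890,995 BTU / 3412 = 9,640 kWh heat; / 4.1 = 2,351 kWh in → × €0.291 = €684.19
Difference = |€988.10 − €684.19| = €303.91 ≈ €304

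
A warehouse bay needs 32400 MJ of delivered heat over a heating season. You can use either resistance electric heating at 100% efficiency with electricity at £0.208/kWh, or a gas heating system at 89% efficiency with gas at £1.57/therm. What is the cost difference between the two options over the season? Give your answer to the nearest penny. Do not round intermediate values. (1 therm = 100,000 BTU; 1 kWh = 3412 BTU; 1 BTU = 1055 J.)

£1330.42

Heat load = 32400 MJ = 32,400,000,000 J / 1055 = 30,710,900 BTU
Gas: input = 30,710,900 / 0.89 = 34,506,630 BTU = 345.1 therm → 345.1 × £1.57 = £541.75
Electric: 30,710,900 BTU / 3412 = 9,001 kWh → × £0.208 = £1,872.18
Difference = |£541.75 − £1,872.18| = £1,330.42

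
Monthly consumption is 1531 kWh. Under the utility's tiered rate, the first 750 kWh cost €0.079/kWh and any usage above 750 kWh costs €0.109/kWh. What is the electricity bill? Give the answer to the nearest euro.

First 750 kWh × €0.079 = €59.25
Remaining 781 kWh × €0.109 = €85.13
Total = €144.38 ≈ €144

€144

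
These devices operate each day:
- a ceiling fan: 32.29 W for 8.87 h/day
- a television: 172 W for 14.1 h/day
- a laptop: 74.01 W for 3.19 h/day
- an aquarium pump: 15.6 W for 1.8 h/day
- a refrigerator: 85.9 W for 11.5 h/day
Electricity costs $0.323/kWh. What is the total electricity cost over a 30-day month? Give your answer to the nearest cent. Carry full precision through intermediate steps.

ceiling fan: 32.29 W × 8.87 h × 30 d = 8,592 Wh = 8.592 kWh
television: 172 W × 14.1 h × 30 d = 72,756 Wh = 72.76 kWh
laptop: 74.01 W × 3.19 h × 30 d = 7,083 Wh = 7.083 kWh
aquarium pump: 15.6 W × 1.8 h × 30 d = 842 Wh = 0.8424 kWh
refrigerator: 85.9 W × 11.5 h × 30 d = 29,636 Wh = 29.64 kWh
Total energy = 8.592 + 72.76 + 7.083 + 0.8424 + 29.64 = 118.9 kWh
Cost = 118.9 kWh × $0.323 = $38.41

$38.41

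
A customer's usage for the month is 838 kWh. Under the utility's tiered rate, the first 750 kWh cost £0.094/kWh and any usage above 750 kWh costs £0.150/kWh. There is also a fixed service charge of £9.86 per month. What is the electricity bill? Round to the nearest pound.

First 750 kWh × £0.094 = £70.50
Remaining 88 kWh × £0.150 = £13.20
Energy charge = £83.70; + service £9.86 = £93.56 ≈ £94

£94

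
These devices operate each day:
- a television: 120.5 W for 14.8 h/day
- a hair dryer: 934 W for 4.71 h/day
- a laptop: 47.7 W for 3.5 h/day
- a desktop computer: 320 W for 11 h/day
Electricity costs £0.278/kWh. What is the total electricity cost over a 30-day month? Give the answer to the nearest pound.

£82

television: 120.5 W × 14.8 h × 30 d = 53,502 Wh = 53.5 kWh
hair dryer: 934 W × 4.71 h × 30 d = 131,974 Wh = 132 kWh
laptop: 47.7 W × 3.5 h × 30 d = 5,009 Wh = 5.009 kWh
desktop computer: 320 W × 11 h × 30 d = 105,600 Wh = 105.6 kWh
Total energy = 53.5 + 132 + 5.009 + 105.6 = 296.1 kWh
Cost = 296.1 kWh × £0.278 = £82.31 ≈ £82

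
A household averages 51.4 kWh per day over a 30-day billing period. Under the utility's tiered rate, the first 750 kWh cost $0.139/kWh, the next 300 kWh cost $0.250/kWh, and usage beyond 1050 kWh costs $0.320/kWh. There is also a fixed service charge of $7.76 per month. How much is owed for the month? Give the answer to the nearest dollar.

$344

Usage = 51.4 kWh/day × 30 days = 1542 kWh
First 750 kWh × $0.139 = $104.25
Next 300 kWh × $0.250 = $75.00
Remaining 492 kWh × $0.320 = $157.44
Energy charge = $336.69; + service $7.76 = $344.45 ≈ $344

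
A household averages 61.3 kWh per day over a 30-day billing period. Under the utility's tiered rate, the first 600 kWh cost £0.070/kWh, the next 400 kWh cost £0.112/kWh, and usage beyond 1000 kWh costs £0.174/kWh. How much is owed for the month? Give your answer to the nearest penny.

£232.79

Usage = 61.3 kWh/day × 30 days = 1839 kWh
First 600 kWh × £0.070 = £42.00
Next 400 kWh × £0.112 = £44.80
Remaining 839 kWh × £0.174 = £145.99
Total = £232.79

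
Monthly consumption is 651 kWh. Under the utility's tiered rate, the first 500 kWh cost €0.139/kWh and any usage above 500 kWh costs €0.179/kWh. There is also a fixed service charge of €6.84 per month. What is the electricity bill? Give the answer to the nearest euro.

€103

First 500 kWh × €0.139 = €69.50
Remaining 151 kWh × €0.179 = €27.03
Energy charge = €96.53; + service €6.84 = €103.37 ≈ €103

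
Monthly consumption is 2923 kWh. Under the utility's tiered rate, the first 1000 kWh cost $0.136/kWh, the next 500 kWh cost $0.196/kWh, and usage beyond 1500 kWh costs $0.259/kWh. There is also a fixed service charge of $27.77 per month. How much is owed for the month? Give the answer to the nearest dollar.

First 1000 kWh × $0.136 = $136.00
Next 500 kWh × $0.196 = $98.00
Remaining 1423 kWh × $0.259 = $368.56
Energy charge = $602.56; + service $27.77 = $630.33 ≈ $630

$630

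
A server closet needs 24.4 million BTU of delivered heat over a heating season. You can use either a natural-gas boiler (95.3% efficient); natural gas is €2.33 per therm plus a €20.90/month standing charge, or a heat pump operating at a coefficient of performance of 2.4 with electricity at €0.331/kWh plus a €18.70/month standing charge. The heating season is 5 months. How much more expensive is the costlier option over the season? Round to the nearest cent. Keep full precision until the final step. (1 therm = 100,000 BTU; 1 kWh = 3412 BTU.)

Heat load = 24.4 × 10⁶ BTU = 24,400,000 BTU
Gas: input = 24,400,000 / 0.953 = 25,603,358 BTU = 256 therm → 256 × €2.33 = €596.56; + 5 × €20.90 standing = €701.06
Heat pump: 24,400,000 BTU / 3412 = 7,151 kWh heat; / 2.4 = 2,980 kWh in → × €0.331 = €986.27; + 5 × €18.70 standing = €1,079.77
Difference = |€701.06 − €1,079.77| = €378.72

€378.72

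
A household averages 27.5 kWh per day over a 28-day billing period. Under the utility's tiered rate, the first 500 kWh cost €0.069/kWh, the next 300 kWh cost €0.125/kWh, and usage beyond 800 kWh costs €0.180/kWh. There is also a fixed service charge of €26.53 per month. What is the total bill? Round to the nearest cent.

€94.78

Usage = 27.5 kWh/day × 28 days = 770 kWh
First 500 kWh × €0.069 = €34.50
Next 270 kWh × €0.125 = €33.75
Remaining tier: 0 kWh (not reached)
Energy charge = €68.25; + service €26.53 = €94.78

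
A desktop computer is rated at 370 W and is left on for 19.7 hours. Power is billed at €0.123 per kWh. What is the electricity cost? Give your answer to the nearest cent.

Energy = 370 W × 19.7 h = 7,289 Wh = 7.289 kWh
Cost = 7.289 kWh × €0.123/kWh = €0.90

€0.90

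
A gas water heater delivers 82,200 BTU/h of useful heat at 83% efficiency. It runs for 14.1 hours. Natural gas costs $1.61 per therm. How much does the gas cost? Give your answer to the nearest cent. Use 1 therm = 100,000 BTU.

$22.48

Heat delivered = 82,200 BTU/h × 14.1 h = 1,159,020 BTU
Gas input = 1,159,020 / 0.83 = 1,396,410 BTU
= 1,396,410 / 100,000 = 13.96 therm
Cost = 13.96 × $1.61/therm = $22.48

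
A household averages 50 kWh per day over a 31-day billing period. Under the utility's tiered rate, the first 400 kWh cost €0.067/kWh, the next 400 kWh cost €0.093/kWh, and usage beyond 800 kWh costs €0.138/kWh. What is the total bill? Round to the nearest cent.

€167.50

Usage = 50 kWh/day × 31 days = 1550 kWh
First 400 kWh × €0.067 = €26.80
Next 400 kWh × €0.093 = €37.20
Remaining 750 kWh × €0.138 = €103.50
Total = €167.50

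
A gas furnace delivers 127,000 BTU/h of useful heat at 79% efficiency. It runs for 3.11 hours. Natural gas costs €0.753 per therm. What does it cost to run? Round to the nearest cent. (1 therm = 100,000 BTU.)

Heat delivered = 127,000 BTU/h × 3.11 h = 394,970 BTU
Gas input = 394,970 / 0.79 = 499,962 BTU
= 499,962 / 100,000 = 5 therm
Cost = 5 × €0.753/therm = €3.76

€3.76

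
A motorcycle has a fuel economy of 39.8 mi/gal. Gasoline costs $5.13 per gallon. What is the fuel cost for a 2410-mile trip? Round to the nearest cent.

$310.64

Fuel = 2410 mi / 39.8 mpg = 60.55 gal
Cost = 60.55 gal × $5.13/gal = $310.64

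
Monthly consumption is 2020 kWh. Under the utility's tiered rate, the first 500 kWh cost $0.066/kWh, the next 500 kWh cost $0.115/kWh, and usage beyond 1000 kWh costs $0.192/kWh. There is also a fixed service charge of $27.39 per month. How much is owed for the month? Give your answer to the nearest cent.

First 500 kWh × $0.066 = $33.00
Next 500 kWh × $0.115 = $57.50
Remaining 1020 kWh × $0.192 = $195.84
Energy charge = $286.34; + service $27.39 = $313.73

$313.73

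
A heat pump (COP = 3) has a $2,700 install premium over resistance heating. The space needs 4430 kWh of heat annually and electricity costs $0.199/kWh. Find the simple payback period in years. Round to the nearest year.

5 years

Resistance: 4430 kWh × $0.199 = $881.57/yr
Heat pump: 4430 / 3 = 1477 kWh in → × $0.199 = $293.86/yr
Annual savings = $587.71
Payback = $2,700 / $587.71 = 4.59 years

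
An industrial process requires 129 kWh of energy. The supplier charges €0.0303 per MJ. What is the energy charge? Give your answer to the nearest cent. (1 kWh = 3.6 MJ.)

129 kWh × (3.6 MJ/kWh) = 464.4 MJ
Cost = 464.4 MJ × €0.0303/MJ = €14.07

€14.07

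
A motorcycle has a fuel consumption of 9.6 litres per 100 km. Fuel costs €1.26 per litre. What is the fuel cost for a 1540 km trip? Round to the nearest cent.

€186.28

Fuel = 9.6 L/100 km × 1540 km / 100 = 147.8 L
Cost = 147.8 L × €1.26/L = €186.28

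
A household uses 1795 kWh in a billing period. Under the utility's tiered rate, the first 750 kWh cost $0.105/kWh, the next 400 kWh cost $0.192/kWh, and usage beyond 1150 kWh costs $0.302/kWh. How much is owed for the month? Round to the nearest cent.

First 750 kWh × $0.105 = $78.75
Next 400 kWh × $0.192 = $76.80
Remaining 645 kWh × $0.302 = $194.79
Total = $350.34

$350.34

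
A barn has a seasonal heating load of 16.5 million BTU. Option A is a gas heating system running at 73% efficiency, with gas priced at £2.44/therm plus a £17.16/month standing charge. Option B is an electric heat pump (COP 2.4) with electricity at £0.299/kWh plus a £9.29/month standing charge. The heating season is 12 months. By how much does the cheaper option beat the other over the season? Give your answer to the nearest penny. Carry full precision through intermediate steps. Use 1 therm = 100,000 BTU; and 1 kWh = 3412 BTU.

Heat load = 16.5 × 10⁶ BTU = 16,500,000 BTU
Gas: input = 16,500,000 / 0.73 = 22,602,740 BTU = 226 therm → 226 × £2.44 = £551.51; + 12 × £17.16 standing = £757.43
Heat pump: 16,500,000 BTU / 3412 = 4,836 kWh heat; / 2.4 = 2,015 kWh in → × £0.299 = £602.47; + 12 × £9.29 standing = £713.95
Difference = |£757.43 − £713.95| = £43.48

£43.48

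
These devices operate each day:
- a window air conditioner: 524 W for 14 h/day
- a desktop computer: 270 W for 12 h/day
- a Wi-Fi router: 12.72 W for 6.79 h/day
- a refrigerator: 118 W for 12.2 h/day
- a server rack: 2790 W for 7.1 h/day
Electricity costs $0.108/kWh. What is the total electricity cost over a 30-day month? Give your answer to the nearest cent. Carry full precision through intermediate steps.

$103.39

window air conditioner: 524 W × 14 h × 30 d = 220,080 Wh = 220.1 kWh
desktop computer: 270 W × 12 h × 30 d = 97,200 Wh = 97.2 kWh
Wi-Fi router: 12.72 W × 6.79 h × 30 d = 2,591 Wh = 2.591 kWh
refrigerator: 118 W × 12.2 h × 30 d = 43,188 Wh = 43.19 kWh
server rack: 2790 W × 7.1 h × 30 d = 594,270 Wh = 594.3 kWh
Total energy = 220.1 + 97.2 + 2.591 + 43.19 + 594.3 = 957.3 kWh
Cost = 957.3 kWh × $0.108 = $103.39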